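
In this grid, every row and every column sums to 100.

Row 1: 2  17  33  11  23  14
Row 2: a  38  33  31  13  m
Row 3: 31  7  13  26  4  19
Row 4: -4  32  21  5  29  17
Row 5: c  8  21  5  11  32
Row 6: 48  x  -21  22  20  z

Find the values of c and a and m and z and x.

c = 23, a = 0, m = -15, z = 33, x = -2

Row 5 has 8 + 21 + 5 + 11 + 32 = 77; the blank must be 100 − 77 = 23.
Column 2 has 17 + 38 + 7 + 32 + 8 = 102; the blank must be 100 − 102 = -2.
Row 6 has 48 − 2 − 21 + 22 + 20 = 67; the blank must be 100 − 67 = 33.
Column 6 has 14 + 19 + 17 + 32 + 33 = 115; the blank must be 100 − 115 = -15.
Row 2 has 38 + 33 + 31 + 13 − 15 = 100; the blank must be 100 − 100 = 0.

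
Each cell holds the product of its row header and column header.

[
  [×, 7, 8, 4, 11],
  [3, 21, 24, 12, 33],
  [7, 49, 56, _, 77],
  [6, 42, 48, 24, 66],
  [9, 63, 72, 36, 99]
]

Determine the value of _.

7 × 4 = 28.

28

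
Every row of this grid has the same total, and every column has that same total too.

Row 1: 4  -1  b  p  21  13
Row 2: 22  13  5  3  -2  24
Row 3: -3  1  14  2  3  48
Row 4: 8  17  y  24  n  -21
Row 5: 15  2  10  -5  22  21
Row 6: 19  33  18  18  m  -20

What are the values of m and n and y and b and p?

m = -3, n = 24, y = 13, b = 5, p = 23

Rows 2 and 3 both sum to 65, so that's the common total.
The known cells in row 6 total 68, leaving 65 − 68 = -3 for the blank.
The known cells in column 5 total 41, leaving 65 − 41 = 24 for the blank.
The known cells in column 4 total 42, leaving 65 − 42 = 23 for the blank.
The known cells in row 1 total 60, leaving 65 − 60 = 5 for the blank.
The known cells in row 4 total 52, leaving 65 − 52 = 13 for the blank.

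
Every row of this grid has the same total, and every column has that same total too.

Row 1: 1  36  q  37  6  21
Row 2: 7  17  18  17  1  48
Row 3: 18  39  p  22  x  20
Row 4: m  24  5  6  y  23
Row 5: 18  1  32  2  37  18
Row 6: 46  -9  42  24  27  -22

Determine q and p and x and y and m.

q = 7, p = 4, x = 5, y = 32, m = 18

Rows 2 and 5 both sum to 108, so that's the common total.
Column 1 has 1 + 7 + 18 + 18 + 46 = 90; the blank must be 108 − 90 = 18.
Row 4 has 18 + 24 + 5 + 6 + 23 = 76; the blank must be 108 − 76 = 32.
Column 5 has 6 + 1 + 32 + 37 + 27 = 103; the blank must be 108 − 103 = 5.
Row 1 has 1 + 36 + 37 + 6 + 21 = 101; the blank must be 108 − 101 = 7.
Row 3 has 18 + 39 + 22 + 5 + 20 = 104; the blank must be 108 − 104 = 4.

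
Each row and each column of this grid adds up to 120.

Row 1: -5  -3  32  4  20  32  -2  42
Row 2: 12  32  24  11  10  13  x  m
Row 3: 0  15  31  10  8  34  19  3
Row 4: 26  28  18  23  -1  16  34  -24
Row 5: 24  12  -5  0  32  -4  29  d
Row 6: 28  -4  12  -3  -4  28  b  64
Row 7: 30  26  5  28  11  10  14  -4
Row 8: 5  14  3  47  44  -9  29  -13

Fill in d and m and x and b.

d = 32, m = 20, x = -2, b = -1

Row 6 has 28 − 4 + 12 − 3 − 4 + 28 + 64 = 121; the blank must be 120 − 121 = -1.
Column 7 has -2 + 19 + 34 + 29 − 1 + 14 + 29 = 122; the blank must be 120 − 122 = -2.
Row 2 has 12 + 32 + 24 + 11 + 10 + 13 − 2 = 100; the blank must be 120 − 100 = 20.
Row 5 has 24 + 12 − 5 + 0 + 32 − 4 + 29 = 88; the blank must be 120 − 88 = 32.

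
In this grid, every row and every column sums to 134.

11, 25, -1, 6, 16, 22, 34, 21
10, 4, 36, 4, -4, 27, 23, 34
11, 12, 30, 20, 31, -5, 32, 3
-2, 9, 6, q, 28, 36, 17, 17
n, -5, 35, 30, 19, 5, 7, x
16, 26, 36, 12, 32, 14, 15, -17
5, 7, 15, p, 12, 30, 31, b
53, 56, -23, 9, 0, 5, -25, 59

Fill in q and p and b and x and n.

Column 1 has 11 + 10 + 11 − 2 + 16 + 5 + 53 = 104; the blank must be 134 − 104 = 30.
Row 4 has -2 + 9 + 6 + 28 + 36 + 17 + 17 = 111; the blank must be 134 − 111 = 23.
Column 4 has 6 + 4 + 20 + 23 + 30 + 12 + 9 = 104; the blank must be 134 − 104 = 30.
Row 7 has 5 + 7 + 15 + 30 + 12 + 30 + 31 = 130; the blank must be 134 − 130 = 4.
Row 5 has 30 − 5 + 35 + 30 + 19 + 5 + 7 = 121; the blank must be 134 − 121 = 13.

q = 23, p = 30, b = 4, x = 13, n = 30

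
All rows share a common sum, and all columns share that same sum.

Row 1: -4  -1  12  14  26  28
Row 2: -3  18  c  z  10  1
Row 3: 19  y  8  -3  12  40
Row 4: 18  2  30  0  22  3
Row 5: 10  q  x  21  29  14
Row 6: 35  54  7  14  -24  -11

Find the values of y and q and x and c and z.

Rows 1 and 4 both sum to 75, so that's the common total.
Row 3 has 19 + 8 − 3 + 12 + 40 = 76; the blank must be 75 − 76 = -1.
Column 2 has -1 + 18 − 1 + 2 + 54 = 72; the blank must be 75 − 72 = 3.
Row 5 has 10 + 3 + 21 + 29 + 14 = 77; the blank must be 75 − 77 = -2.
Column 3 has 12 + 8 + 30 − 2 + 7 = 55; the blank must be 75 − 55 = 20.
Row 2 has -3 + 18 + 20 + 10 + 1 = 46; the blank must be 75 − 46 = 29.

y = -1, q = 3, x = -2, c = 20, z = 29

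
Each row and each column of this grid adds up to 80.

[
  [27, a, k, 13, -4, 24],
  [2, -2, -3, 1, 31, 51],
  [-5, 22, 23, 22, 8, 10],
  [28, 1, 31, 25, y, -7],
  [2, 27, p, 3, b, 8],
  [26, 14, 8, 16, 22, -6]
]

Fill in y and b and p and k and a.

Column 2: -2 + 22 + 1 + 27 + 14 = 62, so its missing entry is 80 − 62 = 18.
Row 4: 28 + 1 + 31 + 25 − 7 = 78, so its missing entry is 80 − 78 = 2.
Column 5: -4 + 31 + 8 + 2 + 22 = 59, so its missing entry is 80 − 59 = 21.
Row 5: 2 + 27 + 3 + 21 + 8 = 61, so its missing entry is 80 − 61 = 19.
Row 1: 27 + 18 + 13 − 4 + 24 = 78, so its missing entry is 80 − 78 = 2.

y = 2, b = 21, p = 19, k = 2, a = 18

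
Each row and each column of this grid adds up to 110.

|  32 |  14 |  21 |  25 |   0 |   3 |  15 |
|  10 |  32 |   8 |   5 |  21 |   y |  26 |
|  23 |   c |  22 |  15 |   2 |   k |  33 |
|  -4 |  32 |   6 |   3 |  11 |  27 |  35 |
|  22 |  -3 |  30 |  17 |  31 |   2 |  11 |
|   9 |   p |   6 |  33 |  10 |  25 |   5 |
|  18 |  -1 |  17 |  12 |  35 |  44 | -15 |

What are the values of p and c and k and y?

p = 22, c = 14, k = 1, y = 8

Row 6 has 9 + 6 + 33 + 10 + 25 + 5 = 88; the blank must be 110 − 88 = 22.
Column 2 has 14 + 32 + 32 − 3 + 22 − 1 = 96; the blank must be 110 − 96 = 14.
Row 3 has 23 + 14 + 22 + 15 + 2 + 33 = 109; the blank must be 110 − 109 = 1.
Row 2 has 10 + 32 + 8 + 5 + 21 + 26 = 102; the blank must be 110 − 102 = 8.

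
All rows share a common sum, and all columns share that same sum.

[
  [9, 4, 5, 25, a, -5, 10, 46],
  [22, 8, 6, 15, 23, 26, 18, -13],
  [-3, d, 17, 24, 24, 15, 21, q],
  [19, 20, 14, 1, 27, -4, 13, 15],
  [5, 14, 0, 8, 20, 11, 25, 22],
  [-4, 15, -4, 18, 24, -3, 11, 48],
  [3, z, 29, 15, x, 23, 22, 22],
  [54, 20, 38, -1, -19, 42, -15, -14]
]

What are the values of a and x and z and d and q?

a = 11, x = -5, z = -4, d = 28, q = -21

Rows 2 and 4 both sum to 105, so that's the common total.
The known cells in row 1 total 94, leaving 105 − 94 = 11 for the blank.
The known cells in column 8 total 126, leaving 105 − 126 = -21 for the blank.
The known cells in row 3 total 77, leaving 105 − 77 = 28 for the blank.
The known cells in column 2 total 109, leaving 105 − 109 = -4 for the blank.
The known cells in row 7 total 110, leaving 105 − 110 = -5 for the blank.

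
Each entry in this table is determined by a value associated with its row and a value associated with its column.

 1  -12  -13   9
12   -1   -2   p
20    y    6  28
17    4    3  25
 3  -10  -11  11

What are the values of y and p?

y = 7, p = 20

The difference between any two rows is the same in every column — this is an addition table with the headers hidden.
Row 3 minus row 1 is 6 − (-13) = 19, so its entry in column 2 is -12 + 19 = 7.
Row 2 minus row 1 is -2 − (-13) = 11, so its entry in column 4 is 9 + 11 = 20.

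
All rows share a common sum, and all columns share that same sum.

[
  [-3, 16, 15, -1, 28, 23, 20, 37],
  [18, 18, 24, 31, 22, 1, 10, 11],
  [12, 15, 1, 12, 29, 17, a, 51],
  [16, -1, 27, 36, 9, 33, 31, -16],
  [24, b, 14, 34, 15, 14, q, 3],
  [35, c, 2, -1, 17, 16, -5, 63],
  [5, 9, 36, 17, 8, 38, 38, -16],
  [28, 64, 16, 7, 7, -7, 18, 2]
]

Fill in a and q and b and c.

Rows 1 and 2 both sum to 135, so that's the common total.
Row 3: 12 + 15 + 1 + 12 + 29 + 17 + 51 = 137, so its missing entry is 135 − 137 = -2.
Column 7: 20 + 10 − 2 + 31 − 5 + 38 + 18 = 110, so its missing entry is 135 − 110 = 25.
Row 6: 35 + 2 − 1 + 17 + 16 − 5 + 63 = 127, so its missing entry is 135 − 127 = 8.
Row 5: 24 + 14 + 34 + 15 + 14 + 25 + 3 = 129, so its missing entry is 135 − 129 = 6.

a = -2, q = 25, b = 6, c = 8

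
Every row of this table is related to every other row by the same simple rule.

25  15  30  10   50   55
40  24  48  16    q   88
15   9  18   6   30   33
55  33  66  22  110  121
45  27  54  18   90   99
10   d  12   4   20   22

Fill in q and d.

q = 80, d = 6

Each row is a constant multiple of every other row — this is a multiplication table with the headers hidden.
Row 2 is 48/30 = 8/5 times row 1, so its entry in column 5 is 50 × 8/5 = 80.
Row 6 is 12/30 = 2/5 times row 1, so its entry in column 2 is 15 × 2/5 = 6.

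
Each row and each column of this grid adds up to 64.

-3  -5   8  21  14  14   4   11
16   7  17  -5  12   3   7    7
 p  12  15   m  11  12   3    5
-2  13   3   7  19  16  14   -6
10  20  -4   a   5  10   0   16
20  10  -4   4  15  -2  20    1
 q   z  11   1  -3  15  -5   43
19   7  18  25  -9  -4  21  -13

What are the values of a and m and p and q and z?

Row 5: 10 + 20 − 4 + 5 + 10 + 0 + 16 = 57, so its missing entry is 64 − 57 = 7.
Column 2: -5 + 7 + 12 + 13 + 20 + 10 + 7 = 64, so its missing entry is 64 − 64 = 0.
Column 4: 21 − 5 + 7 + 7 + 4 + 1 + 25 = 60, so its missing entry is 64 − 60 = 4.
Row 3: 12 + 15 + 4 + 11 + 12 + 3 + 5 = 62, so its missing entry is 64 − 62 = 2.
Row 7: 0 + 11 + 1 − 3 + 15 − 5 + 43 = 62, so its missing entry is 64 − 62 = 2.

a = 7, m = 4, p = 2, q = 2, z = 0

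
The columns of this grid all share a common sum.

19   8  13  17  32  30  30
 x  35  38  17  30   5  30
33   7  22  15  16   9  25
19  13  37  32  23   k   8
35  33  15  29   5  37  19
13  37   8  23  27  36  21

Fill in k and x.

The complete columns each total 133.
Column 6 is missing 133 − 117 = 16 (since 30 + 5 + 9 + 37 + 36 = 117).
Column 1 is missing 133 − 119 = 14 (since 19 + 33 + 19 + 35 + 13 = 119).

k = 16, x = 14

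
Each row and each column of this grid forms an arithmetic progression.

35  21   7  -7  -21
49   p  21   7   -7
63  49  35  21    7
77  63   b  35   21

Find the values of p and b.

p = 35, b = 49

Along each row the entries change by -14 per step; down each column they change by 14.
Row 2: from 49 at column 1, stepping by -14 to column 2 gives 35.
Row 4: from 77 at column 1, stepping by -14 to column 3 gives 49.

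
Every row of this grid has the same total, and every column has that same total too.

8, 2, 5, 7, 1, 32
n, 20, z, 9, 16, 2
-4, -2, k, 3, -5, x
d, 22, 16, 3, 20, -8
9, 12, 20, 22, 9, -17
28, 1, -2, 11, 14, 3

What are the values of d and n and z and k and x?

d = 2, n = 12, z = -4, k = 20, x = 43

Rows 1 and 5 both sum to 55, so that's the common total.
The known cells in row 4 total 53, leaving 55 − 53 = 2 for the blank.
The known cells in column 1 total 43, leaving 55 − 43 = 12 for the blank.
The known cells in row 2 total 59, leaving 55 − 59 = -4 for the blank.
The known cells in column 3 total 35, leaving 55 − 35 = 20 for the blank.
The known cells in row 3 total 12, leaving 55 − 12 = 43 for the blank.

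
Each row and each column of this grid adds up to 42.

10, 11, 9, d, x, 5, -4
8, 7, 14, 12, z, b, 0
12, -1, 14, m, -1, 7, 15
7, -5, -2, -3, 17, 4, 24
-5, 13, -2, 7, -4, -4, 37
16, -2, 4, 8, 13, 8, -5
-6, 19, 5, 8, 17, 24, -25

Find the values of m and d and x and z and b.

Column 6: 5 + 7 + 4 − 4 + 8 + 24 = 44, so its missing entry is 42 − 44 = -2.
Row 2: 8 + 7 + 14 + 12 − 2 + 0 = 39, so its missing entry is 42 − 39 = 3.
Column 5: 3 − 1 + 17 − 4 + 13 + 17 = 45, so its missing entry is 42 − 45 = -3.
Row 1: 10 + 11 + 9 − 3 + 5 − 4 = 28, so its missing entry is 42 − 28 = 14.
Row 3: 12 − 1 + 14 − 1 + 7 + 15 = 46, so its missing entry is 42 − 46 = -4.

m = -4, d = 14, x = -3, z = 3, b = -2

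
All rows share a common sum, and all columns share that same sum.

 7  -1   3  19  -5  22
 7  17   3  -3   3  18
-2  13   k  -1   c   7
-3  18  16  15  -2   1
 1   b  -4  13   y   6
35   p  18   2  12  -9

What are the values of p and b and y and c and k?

p = -13, b = 11, y = 18, c = 19, k = 9

Rows 1 and 2 both sum to 45, so that's the common total.
The known cells in row 6 total 58, leaving 45 − 58 = -13 for the blank.
The known cells in column 3 total 36, leaving 45 − 36 = 9 for the blank.
The known cells in row 3 total 26, leaving 45 − 26 = 19 for the blank.
The known cells in column 5 total 27, leaving 45 − 27 = 18 for the blank.
The known cells in row 5 total 34, leaving 45 − 34 = 11 for the blank.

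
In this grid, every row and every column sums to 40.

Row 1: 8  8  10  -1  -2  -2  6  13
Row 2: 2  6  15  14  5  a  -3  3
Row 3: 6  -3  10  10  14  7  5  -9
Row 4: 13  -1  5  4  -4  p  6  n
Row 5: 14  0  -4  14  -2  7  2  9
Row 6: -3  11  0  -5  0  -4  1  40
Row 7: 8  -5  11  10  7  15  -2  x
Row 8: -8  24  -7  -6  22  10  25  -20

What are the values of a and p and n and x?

a = -2, p = 9, n = 8, x = -4

The known cells in row 7 total 44, leaving 40 − 44 = -4 for the blank.
The known cells in column 8 total 32, leaving 40 − 32 = 8 for the blank.
The known cells in row 4 total 31, leaving 40 − 31 = 9 for the blank.
The known cells in row 2 total 42, leaving 40 − 42 = -2 for the blank.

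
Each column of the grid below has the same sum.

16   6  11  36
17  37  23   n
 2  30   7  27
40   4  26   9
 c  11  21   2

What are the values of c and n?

The complete columns each total 88.
Column 1 is missing 88 − 75 = 13 (since 16 + 17 + 2 + 40 = 75).
Column 4 is missing 88 − 74 = 14 (since 36 + 27 + 9 + 2 = 74).

c = 13, n = 14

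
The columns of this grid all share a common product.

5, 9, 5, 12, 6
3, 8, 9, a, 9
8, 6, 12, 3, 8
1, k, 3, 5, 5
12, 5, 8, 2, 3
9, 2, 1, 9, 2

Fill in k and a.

k = 3, a = 4

Columns 3 and 5 each multiply to 12960, so every column has product 12960.
Column 2: 9×8×6×5×2 = 4320, so the missing entry is 12960 ÷ 4320 = 3.
Column 4: 12×3×5×2×9 = 3240, so the missing entry is 12960 ÷ 3240 = 4.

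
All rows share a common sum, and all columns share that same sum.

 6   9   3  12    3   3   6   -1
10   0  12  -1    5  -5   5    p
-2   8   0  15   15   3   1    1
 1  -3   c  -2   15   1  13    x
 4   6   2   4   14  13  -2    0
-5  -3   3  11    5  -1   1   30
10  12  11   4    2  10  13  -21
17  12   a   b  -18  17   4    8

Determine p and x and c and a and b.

Rows 1 and 3 both sum to 41, so that's the common total.
Column 4: 12 − 1 + 15 − 2 + 4 + 11 + 4 = 43, so its missing entry is 41 − 43 = -2.
Row 2: 10 + 0 + 12 − 1 + 5 − 5 + 5 = 26, so its missing entry is 41 − 26 = 15.
Column 8: -1 + 15 + 1 + 0 + 30 − 21 + 8 = 32, so its missing entry is 41 − 32 = 9.
Row 8: 17 + 12 − 2 − 18 + 17 + 4 + 8 = 38, so its missing entry is 41 − 38 = 3.
Row 4: 1 − 3 − 2 + 15 + 1 + 13 + 9 = 34, so its missing entry is 41 − 34 = 7.

p = 15, x = 9, c = 7, a = 3, b = -2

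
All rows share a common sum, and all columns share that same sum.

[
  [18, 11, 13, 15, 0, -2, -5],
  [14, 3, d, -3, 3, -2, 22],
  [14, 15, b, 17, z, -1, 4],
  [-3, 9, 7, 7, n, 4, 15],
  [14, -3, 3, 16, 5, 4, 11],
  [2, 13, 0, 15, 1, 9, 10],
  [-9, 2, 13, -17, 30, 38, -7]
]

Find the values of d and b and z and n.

Rows 1 and 5 both sum to 50, so that's the common total.
Row 2 has 14 + 3 − 3 + 3 − 2 + 22 = 37; the blank must be 50 − 37 = 13.
Row 4 has -3 + 9 + 7 + 7 + 4 + 15 = 39; the blank must be 50 − 39 = 11.
Column 5 has 0 + 3 + 11 + 5 + 1 + 30 = 50; the blank must be 50 − 50 = 0.
Row 3 has 14 + 15 + 17 + 0 − 1 + 4 = 49; the blank must be 50 − 49 = 1.

d = 13, b = 1, z = 0, n = 11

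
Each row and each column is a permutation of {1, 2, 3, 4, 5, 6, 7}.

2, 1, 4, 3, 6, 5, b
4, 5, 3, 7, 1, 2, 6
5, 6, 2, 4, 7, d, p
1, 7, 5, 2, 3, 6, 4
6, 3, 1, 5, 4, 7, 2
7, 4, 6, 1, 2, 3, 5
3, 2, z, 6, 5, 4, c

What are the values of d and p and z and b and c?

Cell (7,3): column 3 already has {1, 2, 3, 4, 5, 6} → 7.
For row 1, column 7: row 1 already has {1, 2, 3, 4, 5, 6}; that leaves 7.
For row 7, column 7: row 7 already has {2, 3, 4, 5, 6, 7}; that leaves 1.
For row 3, column 7: column 7 already has {1, 2, 4, 5, 6, 7}; that leaves 3.
For row 3, column 6: row 3 already has {2, 3, 4, 5, 6, 7}; that leaves 1.

d = 1, p = 3, z = 7, b = 7, c = 1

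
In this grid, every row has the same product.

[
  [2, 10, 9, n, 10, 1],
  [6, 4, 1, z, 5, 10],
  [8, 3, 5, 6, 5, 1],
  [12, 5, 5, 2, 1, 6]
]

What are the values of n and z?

Rows 3 and 4 each multiply to 3600, so every row has product 3600.
Row 1: 2×10×9×10×1 = 1800, so the missing entry is 3600 ÷ 1800 = 2.
Row 2: 6×4×1×5×10 = 1200, so the missing entry is 3600 ÷ 1200 = 3.

n = 2, z = 3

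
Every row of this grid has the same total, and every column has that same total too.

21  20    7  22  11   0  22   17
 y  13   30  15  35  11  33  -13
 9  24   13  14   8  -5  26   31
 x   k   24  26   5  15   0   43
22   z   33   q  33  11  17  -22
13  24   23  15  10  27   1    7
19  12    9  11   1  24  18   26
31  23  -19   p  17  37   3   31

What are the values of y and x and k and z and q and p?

Rows 1 and 3 both sum to 120, so that's the common total.
Row 8 has 31 + 23 − 19 + 17 + 37 + 3 + 31 = 123; the blank must be 120 − 123 = -3.
Column 4 has 22 + 15 + 14 + 26 + 15 + 11 − 3 = 100; the blank must be 120 − 100 = 20.
Row 2 has 13 + 30 + 15 + 35 + 11 + 33 − 13 = 124; the blank must be 120 − 124 = -4.
Column 1 has 21 − 4 + 9 + 22 + 13 + 19 + 31 = 111; the blank must be 120 − 111 = 9.
Row 4 has 9 + 24 + 26 + 5 + 15 + 0 + 43 = 122; the blank must be 120 − 122 = -2.
Row 5 has 22 + 33 + 20 + 33 + 11 + 17 − 22 = 114; the blank must be 120 − 114 = 6.

y = -4, x = 9, k = -2, z = 6, q = 20, p = -3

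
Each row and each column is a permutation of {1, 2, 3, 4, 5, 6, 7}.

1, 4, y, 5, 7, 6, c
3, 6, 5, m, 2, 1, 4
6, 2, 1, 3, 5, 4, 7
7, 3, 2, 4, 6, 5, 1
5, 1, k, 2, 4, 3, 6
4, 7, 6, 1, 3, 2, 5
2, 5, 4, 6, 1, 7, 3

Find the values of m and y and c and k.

At (row 2, col 4): row 2 already has {1, 2, 3, 4, 5, 6}, so the value is 7.
At (row 5, col 3): row 5 already has {1, 2, 3, 4, 5, 6}, so the value is 7.
At (row 1, col 3): column 3 already has {1, 2, 4, 5, 6, 7}, so the value is 3.
For row 1, column 7: row 1 already has {1, 3, 4, 5, 6, 7}; that leaves 2.

m = 7, y = 3, c = 2, k = 7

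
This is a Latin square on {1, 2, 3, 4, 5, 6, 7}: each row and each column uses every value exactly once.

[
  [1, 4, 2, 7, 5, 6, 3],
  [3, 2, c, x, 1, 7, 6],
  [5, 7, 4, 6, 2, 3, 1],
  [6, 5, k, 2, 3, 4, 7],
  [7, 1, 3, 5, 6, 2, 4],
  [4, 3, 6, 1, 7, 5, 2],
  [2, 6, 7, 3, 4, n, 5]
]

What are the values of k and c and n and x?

k = 1, c = 5, n = 1, x = 4

For row 4, column 3: row 4 already has {2, 3, 4, 5, 6, 7}; that leaves 1.
At (row 2, col 3): column 3 already has {1, 2, 3, 4, 6, 7}, so the value is 5.
For row 2, column 4: row 2 already has {1, 2, 3, 5, 6, 7}; that leaves 4.
At (row 7, col 6): row 7 already has {2, 3, 4, 5, 6, 7}, so the value is 1.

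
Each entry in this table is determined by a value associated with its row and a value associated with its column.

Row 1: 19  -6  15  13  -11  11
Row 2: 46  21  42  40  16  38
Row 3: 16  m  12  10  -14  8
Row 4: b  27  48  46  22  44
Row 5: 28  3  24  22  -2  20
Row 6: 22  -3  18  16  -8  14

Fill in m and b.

The difference between any two rows is the same in every column — this is an addition table with the headers hidden.
Row 3 minus row 1 is 8 − 11 = -3, so its entry in column 2 is -6 + (-3) = -9.
Row 4 minus row 1 is 44 − 11 = 33, so its entry in column 1 is 19 + 33 = 52.

m = -9, b = 52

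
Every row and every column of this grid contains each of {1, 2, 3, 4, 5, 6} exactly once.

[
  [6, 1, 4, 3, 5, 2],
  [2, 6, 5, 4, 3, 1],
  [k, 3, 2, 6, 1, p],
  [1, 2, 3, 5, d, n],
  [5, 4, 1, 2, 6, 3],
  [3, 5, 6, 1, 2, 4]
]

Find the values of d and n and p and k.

For row 3, column 1: column 1 already has {1, 2, 3, 5, 6}; that leaves 4.
At (row 3, col 6): row 3 already has {1, 2, 3, 4, 6}, so the value is 5.
At (row 4, col 5): column 5 already has {1, 2, 3, 5, 6}, so the value is 4.
For row 4, column 6: row 4 already has {1, 2, 3, 4, 5}; that leaves 6.

d = 4, n = 6, p = 5, k = 4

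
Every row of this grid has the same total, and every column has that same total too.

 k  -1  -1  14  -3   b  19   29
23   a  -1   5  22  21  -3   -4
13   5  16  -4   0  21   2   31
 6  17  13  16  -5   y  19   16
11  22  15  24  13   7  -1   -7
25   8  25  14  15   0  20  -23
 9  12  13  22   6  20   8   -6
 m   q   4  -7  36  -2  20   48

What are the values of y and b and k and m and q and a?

y = 2, b = 15, k = 12, m = -15, q = 0, a = 21

Rows 3 and 5 both sum to 84, so that's the common total.
The known cells in row 2 total 63, leaving 84 − 63 = 21 for the blank.
The known cells in column 2 total 84, leaving 84 − 84 = 0 for the blank.
The known cells in row 8 total 99, leaving 84 − 99 = -15 for the blank.
The known cells in column 1 total 72, leaving 84 − 72 = 12 for the blank.
The known cells in row 1 total 69, leaving 84 − 69 = 15 for the blank.
The known cells in row 4 total 82, leaving 84 − 82 = 2 for the blank.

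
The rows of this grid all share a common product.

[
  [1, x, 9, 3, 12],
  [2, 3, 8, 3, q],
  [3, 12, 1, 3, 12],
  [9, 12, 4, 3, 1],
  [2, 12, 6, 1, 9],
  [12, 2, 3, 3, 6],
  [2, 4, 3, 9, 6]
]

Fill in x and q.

x = 4, q = 9

Rows 3 and 6 each multiply to 1296, so every row has product 1296.
Row 1: 1×9×3×12 = 324, so the missing entry is 1296 ÷ 324 = 4.
Row 2: 2×3×8×3 = 144, so the missing entry is 1296 ÷ 144 = 9.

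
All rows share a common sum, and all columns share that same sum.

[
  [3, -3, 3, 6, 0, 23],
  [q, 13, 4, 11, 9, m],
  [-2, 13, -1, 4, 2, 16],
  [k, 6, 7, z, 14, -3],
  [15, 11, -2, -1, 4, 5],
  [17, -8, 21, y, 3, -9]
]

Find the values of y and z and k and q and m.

Rows 1 and 3 both sum to 32, so that's the common total.
Column 6 has 23 + 16 − 3 + 5 − 9 = 32; the blank must be 32 − 32 = 0.
Row 2 has 13 + 4 + 11 + 9 + 0 = 37; the blank must be 32 − 37 = -5.
Column 1 has 3 − 5 − 2 + 15 + 17 = 28; the blank must be 32 − 28 = 4.
Row 4 has 4 + 6 + 7 + 14 − 3 = 28; the blank must be 32 − 28 = 4.
Row 6 has 17 − 8 + 21 + 3 − 9 = 24; the blank must be 32 − 24 = 8.

y = 8, z = 4, k = 4, q = -5, m = 0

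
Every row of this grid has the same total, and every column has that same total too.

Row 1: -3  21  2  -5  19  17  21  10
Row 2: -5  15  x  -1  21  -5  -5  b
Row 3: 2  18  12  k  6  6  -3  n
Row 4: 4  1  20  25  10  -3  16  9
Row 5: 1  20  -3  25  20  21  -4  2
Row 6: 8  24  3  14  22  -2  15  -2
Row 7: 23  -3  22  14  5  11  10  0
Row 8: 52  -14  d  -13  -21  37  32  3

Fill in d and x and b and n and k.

Rows 1 and 4 both sum to 82, so that's the common total.
Column 4 has -5 − 1 + 25 + 25 + 14 + 14 − 13 = 59; the blank must be 82 − 59 = 23.
Row 3 has 2 + 18 + 12 + 23 + 6 + 6 − 3 = 64; the blank must be 82 − 64 = 18.
Column 8 has 10 + 18 + 9 + 2 − 2 + 0 + 3 = 40; the blank must be 82 − 40 = 42.
Row 2 has -5 + 15 − 1 + 21 − 5 − 5 + 42 = 62; the blank must be 82 − 62 = 20.
Row 8 has 52 − 14 − 13 − 21 + 37 + 32 + 3 = 76; the blank must be 82 − 76 = 6.

d = 6, x = 20, b = 42, n = 18, k = 23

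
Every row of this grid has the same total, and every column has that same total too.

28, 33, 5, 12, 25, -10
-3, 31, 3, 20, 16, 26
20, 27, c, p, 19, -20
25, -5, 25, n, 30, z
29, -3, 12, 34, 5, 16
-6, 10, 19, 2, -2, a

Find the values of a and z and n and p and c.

Rows 1 and 2 both sum to 93, so that's the common total.
Row 6 has -6 + 10 + 19 + 2 − 2 = 23; the blank must be 93 − 23 = 70.
Column 3 has 5 + 3 + 25 + 12 + 19 = 64; the blank must be 93 − 64 = 29.
Row 3 has 20 + 27 + 29 + 19 − 20 = 75; the blank must be 93 − 75 = 18.
Column 4 has 12 + 20 + 18 + 34 + 2 = 86; the blank must be 93 − 86 = 7.
Row 4 has 25 − 5 + 25 + 7 + 30 = 82; the blank must be 93 − 82 = 11.

a = 70, z = 11, n = 7, p = 18, c = 29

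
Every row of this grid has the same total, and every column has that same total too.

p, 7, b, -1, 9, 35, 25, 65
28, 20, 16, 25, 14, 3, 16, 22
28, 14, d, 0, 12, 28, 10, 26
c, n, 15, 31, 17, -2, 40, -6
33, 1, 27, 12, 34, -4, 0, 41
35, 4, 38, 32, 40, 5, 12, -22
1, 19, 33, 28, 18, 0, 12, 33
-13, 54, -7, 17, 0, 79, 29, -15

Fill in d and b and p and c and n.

d = 26, b = -4, p = 8, c = 24, n = 25

Rows 2 and 5 both sum to 144, so that's the common total.
The known cells in column 2 total 119, leaving 144 − 119 = 25 for the blank.
The known cells in row 4 total 120, leaving 144 − 120 = 24 for the blank.
The known cells in column 1 total 136, leaving 144 − 136 = 8 for the blank.
The known cells in row 1 total 148, leaving 144 − 148 = -4 for the blank.
The known cells in row 3 total 118, leaving 144 − 118 = 26 for the blank.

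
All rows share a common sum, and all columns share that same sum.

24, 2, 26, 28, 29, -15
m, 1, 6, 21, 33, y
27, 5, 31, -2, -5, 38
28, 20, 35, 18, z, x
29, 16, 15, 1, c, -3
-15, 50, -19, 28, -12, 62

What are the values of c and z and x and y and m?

Rows 1 and 3 both sum to 94, so that's the common total.
Row 5 has 29 + 16 + 15 + 1 − 3 = 58; the blank must be 94 − 58 = 36.
Column 5 has 29 + 33 − 5 + 36 − 12 = 81; the blank must be 94 − 81 = 13.
Column 1 has 24 + 27 + 28 + 29 − 15 = 93; the blank must be 94 − 93 = 1.
Row 2 has 1 + 1 + 6 + 21 + 33 = 62; the blank must be 94 − 62 = 32.
Row 4 has 28 + 20 + 35 + 18 + 13 = 114; the blank must be 94 − 114 = -20.

c = 36, z = 13, x = -20, y = 32, m = 1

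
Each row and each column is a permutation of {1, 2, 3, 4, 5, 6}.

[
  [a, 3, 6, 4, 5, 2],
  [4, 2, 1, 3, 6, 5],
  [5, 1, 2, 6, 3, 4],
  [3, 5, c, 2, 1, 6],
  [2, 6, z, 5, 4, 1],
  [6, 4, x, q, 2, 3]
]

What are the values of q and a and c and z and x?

Cell (1,1): row 1 already has {2, 3, 4, 5, 6} → 1.
Cell (5,3): row 5 already has {1, 2, 4, 5, 6} → 3.
At (row 6, col 4): column 4 already has {2, 3, 4, 5, 6}, so the value is 1.
For row 4, column 3: row 4 already has {1, 2, 3, 5, 6}; that leaves 4.
For row 6, column 3: row 6 already has {1, 2, 3, 4, 6}; that leaves 5.

q = 1, a = 1, c = 4, z = 3, x = 5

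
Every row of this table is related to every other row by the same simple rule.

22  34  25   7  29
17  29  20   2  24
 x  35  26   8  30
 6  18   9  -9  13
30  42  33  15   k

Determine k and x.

The difference between any two rows is the same in every column — this is an addition table with the headers hidden.
Row 5 minus row 1 is 15 − 7 = 8, so its entry in column 5 is 29 + 8 = 37.
Row 3 minus row 1 is 8 − 7 = 1, so its entry in column 1 is 22 + 1 = 23.

k = 37, x = 23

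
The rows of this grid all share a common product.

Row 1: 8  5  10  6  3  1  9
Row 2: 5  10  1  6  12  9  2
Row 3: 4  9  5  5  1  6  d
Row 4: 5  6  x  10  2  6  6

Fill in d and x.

d = 12, x = 3

Rows 1 and 2 each multiply to 64800, so every row has product 64800.
Row 3: 4×9×5×5×1×6 = 5400, so the missing entry is 64800 ÷ 5400 = 12.
Row 4: 5×6×10×2×6×6 = 21600, so the missing entry is 64800 ÷ 21600 = 3.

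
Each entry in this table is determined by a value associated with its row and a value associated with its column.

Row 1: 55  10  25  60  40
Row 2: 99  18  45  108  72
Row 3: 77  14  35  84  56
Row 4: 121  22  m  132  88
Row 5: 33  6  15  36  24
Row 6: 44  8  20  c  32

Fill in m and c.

Each row is a constant multiple of every other row — this is a multiplication table with the headers hidden.
Row 4 is 88/40 = 11/5 times row 1, so its entry in column 3 is 25 × 11/5 = 55.
Row 6 is 32/40 = 4/5 times row 1, so its entry in column 4 is 60 × 4/5 = 48.

m = 55, c = 48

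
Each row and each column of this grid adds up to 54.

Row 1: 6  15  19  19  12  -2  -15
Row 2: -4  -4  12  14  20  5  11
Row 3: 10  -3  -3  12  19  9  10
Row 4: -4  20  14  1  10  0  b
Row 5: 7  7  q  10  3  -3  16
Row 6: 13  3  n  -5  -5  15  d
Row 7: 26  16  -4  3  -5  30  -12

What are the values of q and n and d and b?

q = 14, n = 2, d = 31, b = 13

Row 4: -4 + 20 + 14 + 1 + 10 + 0 = 41, so its missing entry is 54 − 41 = 13.
Column 7: -15 + 11 + 10 + 13 + 16 − 12 = 23, so its missing entry is 54 − 23 = 31.
Row 5: 7 + 7 + 10 + 3 − 3 + 16 = 40, so its missing entry is 54 − 40 = 14.
Row 6: 13 + 3 − 5 − 5 + 15 + 31 = 52, so its missing entry is 54 − 52 = 2.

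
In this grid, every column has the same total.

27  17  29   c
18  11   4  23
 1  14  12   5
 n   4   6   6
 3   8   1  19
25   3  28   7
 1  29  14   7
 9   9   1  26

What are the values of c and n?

c = 2, n = 11

Columns 2 and 3 both add up to 95, so every column sums to 95.
Column 4: 23 + 5 + 6 + 19 + 7 + 7 + 26 = 93, so the missing entry is 95 − 93 = 2.
Column 1: 27 + 18 + 1 + 3 + 25 + 1 + 9 = 84, so the missing entry is 95 − 84 = 11.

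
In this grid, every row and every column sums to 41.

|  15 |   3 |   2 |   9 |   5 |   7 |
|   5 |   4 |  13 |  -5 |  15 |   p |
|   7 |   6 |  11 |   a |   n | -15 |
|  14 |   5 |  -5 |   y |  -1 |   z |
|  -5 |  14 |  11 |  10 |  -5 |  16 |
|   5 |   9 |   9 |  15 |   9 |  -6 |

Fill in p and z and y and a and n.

p = 9, z = 30, y = -2, a = 14, n = 18

Column 5 has 5 + 15 − 1 − 5 + 9 = 23; the blank must be 41 − 23 = 18.
Row 2 has 5 + 4 + 13 − 5 + 15 = 32; the blank must be 41 − 32 = 9.
Row 3 has 7 + 6 + 11 + 18 − 15 = 27; the blank must be 41 − 27 = 14.
Column 4 has 9 − 5 + 14 + 10 + 15 = 43; the blank must be 41 − 43 = -2.
Row 4 has 14 + 5 − 5 − 2 − 1 = 11; the blank must be 41 − 11 = 30.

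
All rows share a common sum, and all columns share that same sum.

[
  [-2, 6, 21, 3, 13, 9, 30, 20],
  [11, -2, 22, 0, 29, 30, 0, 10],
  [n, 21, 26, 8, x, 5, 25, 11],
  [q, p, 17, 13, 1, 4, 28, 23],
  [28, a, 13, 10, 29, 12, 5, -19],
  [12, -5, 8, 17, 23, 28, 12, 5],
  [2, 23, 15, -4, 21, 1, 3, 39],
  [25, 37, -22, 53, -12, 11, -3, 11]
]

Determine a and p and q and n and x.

Rows 1 and 2 both sum to 100, so that's the common total.
Column 5: 13 + 29 + 1 + 29 + 23 + 21 − 12 = 104, so its missing entry is 100 − 104 = -4.
Row 3: 21 + 26 + 8 − 4 + 5 + 25 + 11 = 92, so its missing entry is 100 − 92 = 8.
Column 1: -2 + 11 + 8 + 28 + 12 + 2 + 25 = 84, so its missing entry is 100 − 84 = 16.
Row 4: 16 + 17 + 13 + 1 + 4 + 28 + 23 = 102, so its missing entry is 100 − 102 = -2.
Row 5: 28 + 13 + 10 + 29 + 12 + 5 − 19 = 78, so its missing entry is 100 − 78 = 22.

a = 22, p = -2, q = 16, n = 8, x = -4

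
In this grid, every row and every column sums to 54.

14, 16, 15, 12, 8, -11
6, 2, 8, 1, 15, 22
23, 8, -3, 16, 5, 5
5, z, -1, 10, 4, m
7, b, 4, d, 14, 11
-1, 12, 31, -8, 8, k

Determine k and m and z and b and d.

Row 6 has -1 + 12 + 31 − 8 + 8 = 42; the blank must be 54 − 42 = 12.
Column 4 has 12 + 1 + 16 + 10 − 8 = 31; the blank must be 54 − 31 = 23.
Row 5 has 7 + 4 + 23 + 14 + 11 = 59; the blank must be 54 − 59 = -5.
Column 2 has 16 + 2 + 8 − 5 + 12 = 33; the blank must be 54 − 33 = 21.
Row 4 has 5 + 21 − 1 + 10 + 4 = 39; the blank must be 54 − 39 = 15.

k = 12, m = 15, z = 21, b = -5, d = 23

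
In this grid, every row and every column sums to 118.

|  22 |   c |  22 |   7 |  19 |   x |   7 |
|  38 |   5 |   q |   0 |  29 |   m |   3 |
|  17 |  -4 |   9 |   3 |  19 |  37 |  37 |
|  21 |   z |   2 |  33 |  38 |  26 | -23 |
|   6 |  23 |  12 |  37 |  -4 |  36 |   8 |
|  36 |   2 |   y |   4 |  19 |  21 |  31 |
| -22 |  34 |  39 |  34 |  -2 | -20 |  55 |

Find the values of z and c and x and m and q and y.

The known cells in row 4 total 97, leaving 118 − 97 = 21 for the blank.
The known cells in column 2 total 81, leaving 118 − 81 = 37 for the blank.
The known cells in row 1 total 114, leaving 118 − 114 = 4 for the blank.
The known cells in column 6 total 104, leaving 118 − 104 = 14 for the blank.
The known cells in row 2 total 89, leaving 118 − 89 = 29 for the blank.
The known cells in row 6 total 113, leaving 118 − 113 = 5 for the blank.

z = 21, c = 37, x = 4, m = 14, q = 29, y = 5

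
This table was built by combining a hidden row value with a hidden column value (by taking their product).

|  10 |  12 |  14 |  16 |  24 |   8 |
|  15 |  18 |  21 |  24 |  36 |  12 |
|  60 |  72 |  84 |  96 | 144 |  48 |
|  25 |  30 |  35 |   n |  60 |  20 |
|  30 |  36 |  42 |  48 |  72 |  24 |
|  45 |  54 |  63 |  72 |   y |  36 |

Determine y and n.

Each row is a constant multiple of every other row — this is a multiplication table with the headers hidden.
Row 6 is 45/10 = 9/2 times row 1, so its entry in column 5 is 24 × 9/2 = 108.
Row 4 is 25/10 = 5/2 times row 1, so its entry in column 4 is 16 × 5/2 = 40.

y = 108, n = 40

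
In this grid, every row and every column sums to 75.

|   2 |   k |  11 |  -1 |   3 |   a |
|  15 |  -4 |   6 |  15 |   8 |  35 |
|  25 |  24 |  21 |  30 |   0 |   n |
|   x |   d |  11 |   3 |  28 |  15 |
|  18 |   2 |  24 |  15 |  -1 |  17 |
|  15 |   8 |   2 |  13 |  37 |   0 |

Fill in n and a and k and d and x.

n = -25, a = 33, k = 27, d = 18, x = 0

Column 1: 2 + 15 + 25 + 18 + 15 = 75, so its missing entry is 75 − 75 = 0.
Row 4: 0 + 11 + 3 + 28 + 15 = 57, so its missing entry is 75 − 57 = 18.
Column 2: -4 + 24 + 18 + 2 + 8 = 48, so its missing entry is 75 − 48 = 27.
Row 1: 2 + 27 + 11 − 1 + 3 = 42, so its missing entry is 75 − 42 = 33.
Row 3: 25 + 24 + 21 + 30 + 0 = 100, so its missing entry is 75 − 100 = -25.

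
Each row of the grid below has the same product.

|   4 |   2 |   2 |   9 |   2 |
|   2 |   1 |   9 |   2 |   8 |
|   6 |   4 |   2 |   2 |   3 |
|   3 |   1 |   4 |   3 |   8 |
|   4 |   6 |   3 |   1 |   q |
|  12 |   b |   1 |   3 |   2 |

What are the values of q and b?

q = 4, b = 4

Rows 3 and 4 each multiply to 288, so every row has product 288.
Row 5: 4×6×3×1 = 72, so the missing entry is 288 ÷ 72 = 4.
Row 6: 12×1×3×2 = 72, so the missing entry is 288 ÷ 72 = 4.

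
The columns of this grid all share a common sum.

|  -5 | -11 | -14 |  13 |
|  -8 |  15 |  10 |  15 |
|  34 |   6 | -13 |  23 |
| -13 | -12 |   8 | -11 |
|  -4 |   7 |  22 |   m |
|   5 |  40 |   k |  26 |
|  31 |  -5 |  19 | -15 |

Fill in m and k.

The complete columns each total 40.
Column 4 is missing 40 − 51 = -11 (since 13 + 15 + 23 − 11 + 26 − 15 = 51).
Column 3 is missing 40 − 32 = 8 (since -14 + 10 − 13 + 8 + 22 + 19 = 32).

m = -11, k = 8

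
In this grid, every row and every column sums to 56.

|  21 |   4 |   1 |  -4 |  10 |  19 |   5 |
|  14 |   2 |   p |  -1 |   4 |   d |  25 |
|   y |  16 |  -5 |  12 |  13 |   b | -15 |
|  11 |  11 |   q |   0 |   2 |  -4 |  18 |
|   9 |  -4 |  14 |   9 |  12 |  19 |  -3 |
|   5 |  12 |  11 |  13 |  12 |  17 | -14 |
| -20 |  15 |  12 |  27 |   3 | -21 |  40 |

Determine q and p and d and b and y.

The known cells in column 1 total 40, leaving 56 − 40 = 16 for the blank.
The known cells in row 4 total 38, leaving 56 − 38 = 18 for the blank.
The known cells in column 3 total 51, leaving 56 − 51 = 5 for the blank.
The known cells in row 2 total 49, leaving 56 − 49 = 7 for the blank.
The known cells in row 3 total 37, leaving 56 − 37 = 19 for the blank.

q = 18, p = 5, d = 7, b = 19, y = 16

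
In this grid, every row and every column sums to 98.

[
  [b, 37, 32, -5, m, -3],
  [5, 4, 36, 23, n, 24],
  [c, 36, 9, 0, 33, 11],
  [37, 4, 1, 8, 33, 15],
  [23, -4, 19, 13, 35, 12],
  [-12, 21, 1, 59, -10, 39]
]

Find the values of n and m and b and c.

The known cells in row 3 total 89, leaving 98 − 89 = 9 for the blank.
The known cells in row 2 total 92, leaving 98 − 92 = 6 for the blank.
The known cells in column 5 total 97, leaving 98 − 97 = 1 for the blank.
The known cells in row 1 total 62, leaving 98 − 62 = 36 for the blank.

n = 6, m = 1, b = 36, c = 9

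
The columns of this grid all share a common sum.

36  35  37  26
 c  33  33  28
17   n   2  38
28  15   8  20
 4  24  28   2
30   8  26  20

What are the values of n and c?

The complete columns each total 134.
Column 2 is missing 134 − 115 = 19 (since 35 + 33 + 15 + 24 + 8 = 115).
Column 1 is missing 134 − 115 = 19 (since 36 + 17 + 28 + 4 + 30 = 115).

n = 19, c = 19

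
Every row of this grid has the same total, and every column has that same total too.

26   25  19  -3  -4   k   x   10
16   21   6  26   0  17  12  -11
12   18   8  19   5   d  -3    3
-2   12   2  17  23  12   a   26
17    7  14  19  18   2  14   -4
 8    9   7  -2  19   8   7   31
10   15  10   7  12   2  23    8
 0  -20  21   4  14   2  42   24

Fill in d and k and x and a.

d = 25, k = 19, x = -5, a = -3

Rows 2 and 5 both sum to 87, so that's the common total.
Row 3 has 12 + 18 + 8 + 19 + 5 − 3 + 3 = 62; the blank must be 87 − 62 = 25.
Row 4 has -2 + 12 + 2 + 17 + 23 + 12 + 26 = 90; the blank must be 87 − 90 = -3.
Column 6 has 17 + 25 + 12 + 2 + 8 + 2 + 2 = 68; the blank must be 87 − 68 = 19.
Row 1 has 26 + 25 + 19 − 3 − 4 + 19 + 10 = 92; the blank must be 87 − 92 = -5.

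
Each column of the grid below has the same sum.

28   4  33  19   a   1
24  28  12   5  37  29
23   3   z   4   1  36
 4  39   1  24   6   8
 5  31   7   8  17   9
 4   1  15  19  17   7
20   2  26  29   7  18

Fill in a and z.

a = 23, z = 14

Columns 4 and 6 both add up to 108, so every column sums to 108.
Column 5: 37 + 1 + 6 + 17 + 17 + 7 = 85, so the missing entry is 108 − 85 = 23.
Column 3: 33 + 12 + 1 + 7 + 15 + 26 = 94, so the missing entry is 108 − 94 = 14.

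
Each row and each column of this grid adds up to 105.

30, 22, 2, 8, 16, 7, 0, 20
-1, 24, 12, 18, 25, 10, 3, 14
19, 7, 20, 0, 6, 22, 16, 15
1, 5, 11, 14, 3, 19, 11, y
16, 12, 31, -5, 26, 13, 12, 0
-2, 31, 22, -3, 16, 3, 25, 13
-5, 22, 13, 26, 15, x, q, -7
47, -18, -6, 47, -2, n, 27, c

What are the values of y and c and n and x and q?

y = 41, c = 9, n = 1, x = 30, q = 11

Row 4: 1 + 5 + 11 + 14 + 3 + 19 + 11 = 64, so its missing entry is 105 − 64 = 41.
Column 8: 20 + 14 + 15 + 41 + 0 + 13 − 7 = 96, so its missing entry is 105 − 96 = 9.
Column 7: 0 + 3 + 16 + 11 + 12 + 25 + 27 = 94, so its missing entry is 105 − 94 = 11.
Row 7: -5 + 22 + 13 + 26 + 15 + 11 − 7 = 75, so its missing entry is 105 − 75 = 30.
Row 8: 47 − 18 − 6 + 47 − 2 + 27 + 9 = 104, so its missing entry is 105 − 104 = 1.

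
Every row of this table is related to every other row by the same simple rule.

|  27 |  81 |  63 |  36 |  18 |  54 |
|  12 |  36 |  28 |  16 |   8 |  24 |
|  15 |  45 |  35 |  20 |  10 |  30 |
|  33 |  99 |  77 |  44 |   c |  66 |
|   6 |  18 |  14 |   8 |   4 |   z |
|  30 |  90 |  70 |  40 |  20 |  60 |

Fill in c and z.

c = 22, z = 12

Each row is a constant multiple of every other row — this is a multiplication table with the headers hidden.
Row 4 is 33/27 = 11/9 times row 1, so its entry in column 5 is 18 × 11/9 = 22.
Row 5 is 6/27 = 2/9 times row 1, so its entry in column 6 is 54 × 2/9 = 12.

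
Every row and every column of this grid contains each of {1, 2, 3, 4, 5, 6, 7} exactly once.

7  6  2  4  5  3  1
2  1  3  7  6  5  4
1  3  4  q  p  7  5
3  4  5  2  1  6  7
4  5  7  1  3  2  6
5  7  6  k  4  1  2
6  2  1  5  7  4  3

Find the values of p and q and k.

For row 6, column 4: row 6 already has {1, 2, 4, 5, 6, 7}; that leaves 3.
At (row 3, col 5): column 5 already has {1, 3, 4, 5, 6, 7}, so the value is 2.
Cell (3,4): row 3 already has {1, 2, 3, 4, 5, 7} → 6.

p = 2, q = 6, k = 3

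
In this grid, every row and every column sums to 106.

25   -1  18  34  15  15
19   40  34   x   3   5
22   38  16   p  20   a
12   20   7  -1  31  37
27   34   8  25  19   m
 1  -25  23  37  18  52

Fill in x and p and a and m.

x = 5, p = 6, a = 4, m = -7

Row 5 has 27 + 34 + 8 + 25 + 19 = 113; the blank must be 106 − 113 = -7.
Column 6 has 15 + 5 + 37 − 7 + 52 = 102; the blank must be 106 − 102 = 4.
Row 3 has 22 + 38 + 16 + 20 + 4 = 100; the blank must be 106 − 100 = 6.
Row 2 has 19 + 40 + 34 + 3 + 5 = 101; the blank must be 106 − 101 = 5.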